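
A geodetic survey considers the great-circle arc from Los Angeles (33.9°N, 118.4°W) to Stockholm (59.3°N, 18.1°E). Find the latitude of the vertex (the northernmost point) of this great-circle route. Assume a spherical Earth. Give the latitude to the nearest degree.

≈ 73°N

The great circle lies in the plane with unit normal n̂ = (p₁ × p₂)/|p₁ × p₂|.
Here n̂_z ≈ +0.296; the vertex latitude is φ_max = arccos|n̂_z| ≈ 72.8°.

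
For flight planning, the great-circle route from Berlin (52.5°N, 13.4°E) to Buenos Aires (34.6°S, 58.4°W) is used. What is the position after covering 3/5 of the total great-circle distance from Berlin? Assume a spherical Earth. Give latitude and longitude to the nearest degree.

≈ 2°N, 34°W

Convert each endpoint to a unit vector on the sphere (x = cos φ cos λ, y = cos φ sin λ, z = sin φ).
The central angle between the endpoints is δ = arccos(p₁·p₂) ≈ 1.869 rad (107.1°).
Interpolate at f = 3/5 with slerp weights a = sin((1−f)δ)/sin δ ≈ 0.711, b = sin(fδ)/sin δ ≈ 0.942.
p = a·p₁ + b·p₂ ≈ (0.828, -0.560, 0.029); φ = arcsin(p_z) ≈ 1.68°, λ = atan2(p_y, p_x) ≈ -34.10°.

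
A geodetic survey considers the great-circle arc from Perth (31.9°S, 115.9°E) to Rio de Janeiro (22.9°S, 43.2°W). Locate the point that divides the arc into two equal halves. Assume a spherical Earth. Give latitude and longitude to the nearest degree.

Convert each endpoint to a unit vector on the sphere (x = cos φ cos λ, y = cos φ sin λ, z = sin φ).
The central angle between the endpoints is δ = arccos(p₁·p₂) ≈ 2.123 rad (121.7°).
Interpolate at f = 1/2 with slerp weights a = sin((1−f)δ)/sin δ ≈ 1.026, b = sin(fδ)/sin δ ≈ 1.026.
p = a·p₁ + b·p₂ ≈ (0.308, 0.137, -0.941); φ = arcsin(p_z) ≈ -70.28°, λ = atan2(p_y, p_x) ≈ 23.88°.

≈ (70°S, 24°E)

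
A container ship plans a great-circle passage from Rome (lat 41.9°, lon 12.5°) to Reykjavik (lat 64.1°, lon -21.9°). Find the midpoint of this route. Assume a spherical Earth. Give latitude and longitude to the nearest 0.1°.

≈ lat 54.2°, lon -0.1°

From cos δ = sin φ₁ sin φ₂ + cos φ₁ cos φ₂ cos Δλ, the central angle is δ ≈ 0.518 rad (29.7°).
Interpolate at f = 1/2 with slerp weights a = sin((1−f)δ)/sin δ ≈ 0.517, b = sin(fδ)/sin δ ≈ 0.517.
p = a·p₁ + b·p₂ ≈ (0.585, -0.001, 0.811); φ = arcsin(p_z) ≈ 54.16°, λ = atan2(p_y, p_x) ≈ -0.09°.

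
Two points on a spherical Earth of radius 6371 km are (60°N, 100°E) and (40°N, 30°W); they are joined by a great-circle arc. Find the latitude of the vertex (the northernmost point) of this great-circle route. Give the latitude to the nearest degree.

≈ 72°N

The great circle lies in the plane with unit normal n̂ = (p₁ × p₂)/|p₁ × p₂|.
Here n̂_z ≈ -0.309; the vertex latitude is φ_max = arccos|n̂_z| ≈ 72.0°.
Check via Clairaut: cos φ_max = |cos φ₁| · sin C = cos(60.0°)·sin(38.1°) ≈ 0.309, again giving ≈ 72.0°.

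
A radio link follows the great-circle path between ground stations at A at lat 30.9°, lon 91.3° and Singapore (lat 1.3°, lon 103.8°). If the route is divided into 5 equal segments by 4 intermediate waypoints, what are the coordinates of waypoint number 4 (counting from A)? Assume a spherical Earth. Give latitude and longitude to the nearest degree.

≈ lat 7°, lon 102°

Write both endpoints as unit vectors p₁, p₂ with components (cos φ cos λ, cos φ sin λ, sin φ).
The central angle between the endpoints is δ = arccos(p₁·p₂) ≈ 0.556 rad (31.9°).
Interpolate at f = 4/5 with slerp weights a = sin((1−f)δ)/sin δ ≈ 0.210, b = sin(fδ)/sin δ ≈ 0.815.
p = a·p₁ + b·p₂ ≈ (-0.199, 0.972, 0.126); φ = arcsin(p_z) ≈ 7.27°, λ = atan2(p_y, p_x) ≈ 101.54°.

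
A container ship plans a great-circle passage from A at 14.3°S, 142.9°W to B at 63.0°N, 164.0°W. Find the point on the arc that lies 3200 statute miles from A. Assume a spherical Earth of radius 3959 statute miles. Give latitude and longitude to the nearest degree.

≈ 31°N, 151°W

The haversine formula gives a central angle δ ≈ 1.379 rad (79.0°) between the endpoints. The total great-circle distance is δ·R ≈ 1.379 × 3959 ≈ 5461 mi, so the target fraction is f = 3200/5461 ≈ 0.586.
Interpolate at f ≈ 0.586 with slerp weights a = sin((1−f)δ)/sin δ ≈ 0.551, b = sin(fδ)/sin δ ≈ 0.737.
p = a·p₁ + b·p₂ ≈ (-0.747, -0.414, 0.520); φ = arcsin(p_z) ≈ 31.35°, λ = atan2(p_y, p_x) ≈ -151.00°.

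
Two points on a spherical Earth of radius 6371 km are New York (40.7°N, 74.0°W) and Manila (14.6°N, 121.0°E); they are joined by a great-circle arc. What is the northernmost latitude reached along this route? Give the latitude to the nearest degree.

≈ 77°N

The great circle lies in the plane with unit normal n̂ = (p₁ × p₂)/|p₁ × p₂|.
Here n̂_z ≈ -0.226; the vertex latitude is φ_max = arccos|n̂_z| ≈ 76.9°.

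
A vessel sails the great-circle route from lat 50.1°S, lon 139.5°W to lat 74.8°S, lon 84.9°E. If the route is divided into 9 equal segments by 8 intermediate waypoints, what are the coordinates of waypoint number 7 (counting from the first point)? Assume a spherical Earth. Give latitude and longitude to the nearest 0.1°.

Write both endpoints as unit vectors p₁, p₂ with components (cos φ cos λ, cos φ sin λ, sin φ).
The central angle between the endpoints is δ = arccos(p₁·p₂) ≈ 0.902 rad (51.7°).
Interpolate at f = 7/9 with slerp weights a = sin((1−f)δ)/sin δ ≈ 0.254, b = sin(fδ)/sin δ ≈ 0.823.
p = a·p₁ + b·p₂ ≈ (-0.105, 0.109, -0.989); φ = arcsin(p_z) ≈ -81.31°, λ = atan2(p_y, p_x) ≈ 133.79°.

≈ lat 81.3°S, lon 133.8°E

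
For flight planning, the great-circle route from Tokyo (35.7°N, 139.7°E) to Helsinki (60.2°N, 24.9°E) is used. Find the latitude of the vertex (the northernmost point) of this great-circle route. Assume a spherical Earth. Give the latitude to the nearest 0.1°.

≈ 67.1°N

The great circle lies in the plane with unit normal n̂ = (p₁ × p₂)/|p₁ × p₂|.
Here n̂_z ≈ -0.389; the vertex latitude is φ_max = arccos|n̂_z| ≈ 67.1°.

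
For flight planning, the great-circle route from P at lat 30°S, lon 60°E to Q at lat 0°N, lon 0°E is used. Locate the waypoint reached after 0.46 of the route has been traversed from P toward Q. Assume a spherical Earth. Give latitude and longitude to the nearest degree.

≈ lat 18°S, lon 30°E

Convert each endpoint to a unit vector on the sphere (x = cos φ cos λ, y = cos φ sin λ, z = sin φ).
The central angle between the endpoints is δ = arccos(p₁·p₂) ≈ 1.123 rad (64.3°).
Interpolate at f = 0.46 with slerp weights a = sin((1−f)δ)/sin δ ≈ 0.632, b = sin(fδ)/sin δ ≈ 0.548.
p = a·p₁ + b·p₂ ≈ (0.822, 0.474, -0.316); φ = arcsin(p_z) ≈ -18.43°, λ = atan2(p_y, p_x) ≈ 29.99°.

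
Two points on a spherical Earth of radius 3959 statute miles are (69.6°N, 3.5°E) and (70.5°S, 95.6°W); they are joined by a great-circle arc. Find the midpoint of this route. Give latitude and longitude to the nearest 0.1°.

≈ (0.7°S, 44.6°W)

Convert each endpoint to a unit vector on the sphere (x = cos φ cos λ, y = cos φ sin λ, z = sin φ).
The central angle between the endpoints is δ = arccos(p₁·p₂) ≈ 2.695 rad (154.4°).
Interpolate at f = 1/2 with slerp weights a = sin((1−f)δ)/sin δ ≈ 2.258, b = sin(fδ)/sin δ ≈ 2.258.
p = a·p₁ + b·p₂ ≈ (0.712, -0.702, -0.012); φ = arcsin(p_z) ≈ -0.69°, λ = atan2(p_y, p_x) ≈ -44.60°.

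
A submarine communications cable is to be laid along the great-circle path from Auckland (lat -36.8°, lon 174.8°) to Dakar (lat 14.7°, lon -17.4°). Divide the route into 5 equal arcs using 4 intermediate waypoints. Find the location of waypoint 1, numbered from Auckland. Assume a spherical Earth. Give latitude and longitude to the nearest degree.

≈ lat -61°, lon -154°

Write both endpoints as unit vectors p₁, p₂ with components (cos φ cos λ, cos φ sin λ, sin φ).
The central angle between the endpoints is δ = arccos(p₁·p₂) ≈ 2.712 rad (155.4°).
Interpolate at f = 1/5 with slerp weights a = sin((1−f)δ)/sin δ ≈ 1.982, b = sin(fδ)/sin δ ≈ 1.239.
p = a·p₁ + b·p₂ ≈ (-0.438, -0.214, -0.873); φ = arcsin(p_z) ≈ -60.84°, λ = atan2(p_y, p_x) ≈ -153.90°.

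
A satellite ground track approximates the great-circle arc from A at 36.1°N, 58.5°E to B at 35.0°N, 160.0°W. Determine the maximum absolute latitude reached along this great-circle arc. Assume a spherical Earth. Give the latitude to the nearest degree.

The great circle lies in the plane with unit normal n̂ = (p₁ × p₂)/|p₁ × p₂|.
Here n̂_z ≈ +0.419; the vertex latitude is φ_max = arccos|n̂_z| ≈ 65.2°.
Check via Clairaut: cos φ_max = |cos φ₁| · sin C = cos(36.1°)·sin(31.2°) ≈ 0.419, again giving ≈ 65.2°.

≈ 65°N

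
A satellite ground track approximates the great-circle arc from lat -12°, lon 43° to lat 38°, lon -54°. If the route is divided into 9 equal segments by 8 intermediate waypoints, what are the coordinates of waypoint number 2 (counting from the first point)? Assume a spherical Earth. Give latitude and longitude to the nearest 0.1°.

≈ lat 2.0°, lon 24.8°

From cos δ = sin φ₁ sin φ₂ + cos φ₁ cos φ₂ cos Δλ, the central angle is δ ≈ 1.795 rad (102.8°).
Interpolate at f = 2/9 with slerp weights a = sin((1−f)δ)/sin δ ≈ 1.010, b = sin(fδ)/sin δ ≈ 0.398.
p = a·p₁ + b·p₂ ≈ (0.907, 0.420, 0.035); φ = arcsin(p_z) ≈ 2.02°, λ = atan2(p_y, p_x) ≈ 24.84°.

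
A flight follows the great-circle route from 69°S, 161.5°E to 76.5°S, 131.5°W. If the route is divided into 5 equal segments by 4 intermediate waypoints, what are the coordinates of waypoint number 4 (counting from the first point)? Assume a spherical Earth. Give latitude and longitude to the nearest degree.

Write both endpoints as unit vectors p₁, p₂ with components (cos φ cos λ, cos φ sin λ, sin φ).
The central angle between the endpoints is δ = arccos(p₁·p₂) ≈ 0.347 rad (19.9°).
Interpolate at f = 4/5 with slerp weights a = sin((1−f)δ)/sin δ ≈ 0.204, b = sin(fδ)/sin δ ≈ 0.806.
p = a·p₁ + b·p₂ ≈ (-0.194, -0.118, -0.974); φ = arcsin(p_z) ≈ -76.89°, λ = atan2(p_y, p_x) ≈ -148.75°.

≈ 77°S, 149°W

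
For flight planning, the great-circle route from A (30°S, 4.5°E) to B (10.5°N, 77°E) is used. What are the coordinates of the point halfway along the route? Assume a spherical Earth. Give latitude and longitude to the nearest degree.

≈ (12°S, 43°E)

The haversine formula gives a central angle δ ≈ 1.405 rad (80.5°) between the endpoints.
Interpolate at f = 1/2 with slerp weights a = sin((1−f)δ)/sin δ ≈ 0.655, b = sin(fδ)/sin δ ≈ 0.655.
p = a·p₁ + b·p₂ ≈ (0.711, 0.672, -0.208); φ = arcsin(p_z) ≈ -12.02°, λ = atan2(p_y, p_x) ≈ 43.41°.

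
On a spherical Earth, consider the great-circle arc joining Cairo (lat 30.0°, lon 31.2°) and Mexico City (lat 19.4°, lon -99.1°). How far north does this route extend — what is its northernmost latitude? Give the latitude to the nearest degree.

≈ 48°

The great circle lies in the plane with unit normal n̂ = (p₁ × p₂)/|p₁ × p₂|.
Here n̂_z ≈ -0.668; the vertex latitude is φ_max = arccos|n̂_z| ≈ 48.1°.
Check via Clairaut: cos φ_max = |cos φ₁| · sin C = cos(30.0°)·sin(50.5°) ≈ 0.668, again giving ≈ 48.1°.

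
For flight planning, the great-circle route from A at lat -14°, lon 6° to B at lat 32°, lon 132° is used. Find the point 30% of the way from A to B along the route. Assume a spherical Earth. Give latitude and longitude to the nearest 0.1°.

≈ lat 6.3°, lon 38.8°

The haversine formula gives a central angle δ ≈ 2.229 rad (127.7°) between the endpoints.
Interpolate at f = 0.30 with slerp weights a = sin((1−f)δ)/sin δ ≈ 1.264, b = sin(fδ)/sin δ ≈ 0.784.
p = a·p₁ + b·p₂ ≈ (0.775, 0.622, 0.110); φ = arcsin(p_z) ≈ 6.29°, λ = atan2(p_y, p_x) ≈ 38.76°.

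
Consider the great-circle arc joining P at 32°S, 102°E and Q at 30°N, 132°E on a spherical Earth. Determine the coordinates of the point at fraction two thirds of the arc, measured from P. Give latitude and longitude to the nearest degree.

The haversine formula gives a central angle δ ≈ 1.191 rad (68.2°) between the endpoints.
Interpolate at f = 2/3 with slerp weights a = sin((1−f)δ)/sin δ ≈ 0.416, b = sin(fδ)/sin δ ≈ 0.768.
p = a·p₁ + b·p₂ ≈ (-0.518, 0.839, 0.163); φ = arcsin(p_z) ≈ 9.40°, λ = atan2(p_y, p_x) ≈ 121.69°.

≈ 9°N, 122°E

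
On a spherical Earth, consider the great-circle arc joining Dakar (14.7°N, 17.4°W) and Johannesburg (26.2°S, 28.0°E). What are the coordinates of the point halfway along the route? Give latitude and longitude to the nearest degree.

Write both endpoints as unit vectors p₁, p₂ with components (cos φ cos λ, cos φ sin λ, sin φ).
The central angle between the endpoints is δ = arccos(p₁·p₂) ≈ 1.050 rad (60.2°).
Interpolate at f = 1/2 with slerp weights a = sin((1−f)δ)/sin δ ≈ 0.578, b = sin(fδ)/sin δ ≈ 0.578.
p = a·p₁ + b·p₂ ≈ (0.991, 0.076, -0.108); φ = arcsin(p_z) ≈ -6.23°, λ = atan2(p_y, p_x) ≈ 4.40°.

≈ (6°S, 4°E)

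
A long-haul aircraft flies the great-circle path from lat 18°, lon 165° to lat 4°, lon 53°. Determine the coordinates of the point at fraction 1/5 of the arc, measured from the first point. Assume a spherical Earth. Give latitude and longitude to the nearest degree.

From cos δ = sin φ₁ sin φ₂ + cos φ₁ cos φ₂ cos Δλ, the central angle is δ ≈ 1.911 rad (109.5°).
Interpolate at f = 1/5 with slerp weights a = sin((1−f)δ)/sin δ ≈ 1.060, b = sin(fδ)/sin δ ≈ 0.396.
p = a·p₁ + b·p₂ ≈ (-0.736, 0.576, 0.355); φ = arcsin(p_z) ≈ 20.80°, λ = atan2(p_y, p_x) ≈ 141.95°.

≈ lat 21°, lon 142°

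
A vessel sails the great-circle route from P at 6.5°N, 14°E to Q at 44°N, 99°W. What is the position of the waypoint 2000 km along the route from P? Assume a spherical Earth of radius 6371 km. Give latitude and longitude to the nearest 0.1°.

Convert each endpoint to a unit vector on the sphere (x = cos φ cos λ, y = cos φ sin λ, z = sin φ).
The central angle between the endpoints is δ = arccos(p₁·p₂) ≈ 1.773 rad (101.6°). The total great-circle distance is δ·R ≈ 1.773 × 6371 ≈ 11294 km, so the target fraction is f = 2000/11294 ≈ 0.177.
Interpolate at f ≈ 0.177 with slerp weights a = sin((1−f)δ)/sin δ ≈ 1.014, b = sin(fδ)/sin δ ≈ 0.315.
p = a·p₁ + b·p₂ ≈ (0.942, 0.020, 0.334); φ = arcsin(p_z) ≈ 19.50°, λ = atan2(p_y, p_x) ≈ 1.21°.

≈ 19.5°N, 1.2°E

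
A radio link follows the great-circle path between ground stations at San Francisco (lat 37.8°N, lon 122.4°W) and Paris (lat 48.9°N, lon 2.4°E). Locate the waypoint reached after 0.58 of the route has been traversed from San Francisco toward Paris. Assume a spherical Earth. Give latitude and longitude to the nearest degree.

≈ lat 64°N, lon 55°W

Convert each endpoint to a unit vector on the sphere (x = cos φ cos λ, y = cos φ sin λ, z = sin φ).
The central angle between the endpoints is δ = arccos(p₁·p₂) ≈ 1.405 rad (80.5°).
Interpolate at f = 0.58 with slerp weights a = sin((1−f)δ)/sin δ ≈ 0.564, b = sin(fδ)/sin δ ≈ 0.738.
p = a·p₁ + b·p₂ ≈ (0.246, -0.356, 0.902); φ = arcsin(p_z) ≈ 64.37°, λ = atan2(p_y, p_x) ≈ -55.39°.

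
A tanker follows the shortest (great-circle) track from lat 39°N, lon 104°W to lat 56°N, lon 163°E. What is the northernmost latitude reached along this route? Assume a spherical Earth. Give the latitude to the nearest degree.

≈ 60°N

The great circle lies in the plane with unit normal n̂ = (p₁ × p₂)/|p₁ × p₂|.
Here n̂_z ≈ -0.501; the vertex latitude is φ_max = arccos|n̂_z| ≈ 59.9°.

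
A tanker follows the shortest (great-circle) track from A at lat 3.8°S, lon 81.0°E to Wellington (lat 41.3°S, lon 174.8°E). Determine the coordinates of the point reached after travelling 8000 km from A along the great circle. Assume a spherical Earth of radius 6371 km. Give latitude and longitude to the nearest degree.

Write both endpoints as unit vectors p₁, p₂ with components (cos φ cos λ, cos φ sin λ, sin φ).
The central angle between the endpoints is δ = arccos(p₁·p₂) ≈ 1.577 rad (90.3°). The total great-circle distance is δ·R ≈ 1.577 × 6371 ≈ 10045 km, so the target fraction is f = 8000/10045 ≈ 0.796.
Interpolate at f ≈ 0.796 with slerp weights a = sin((1−f)δ)/sin δ ≈ 0.316, b = sin(fδ)/sin δ ≈ 0.951.
p = a·p₁ + b·p₂ ≈ (-0.662, 0.376, -0.648); φ = arcsin(p_z) ≈ -40.42°, λ = atan2(p_y, p_x) ≈ 150.43°.

≈ lat 40°S, lon 150°E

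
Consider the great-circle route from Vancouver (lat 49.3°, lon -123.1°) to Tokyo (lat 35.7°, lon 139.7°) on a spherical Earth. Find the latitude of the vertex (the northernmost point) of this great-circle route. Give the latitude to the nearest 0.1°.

The great circle lies in the plane with unit normal n̂ = (p₁ × p₂)/|p₁ × p₂|.
Here n̂_z ≈ -0.567; the vertex latitude is φ_max = arccos|n̂_z| ≈ 55.5°.
Check via Clairaut: cos φ_max = |cos φ₁| · sin C = cos(49.3°)·sin(60.4°) ≈ 0.567, again giving ≈ 55.5°.

≈ 55.5°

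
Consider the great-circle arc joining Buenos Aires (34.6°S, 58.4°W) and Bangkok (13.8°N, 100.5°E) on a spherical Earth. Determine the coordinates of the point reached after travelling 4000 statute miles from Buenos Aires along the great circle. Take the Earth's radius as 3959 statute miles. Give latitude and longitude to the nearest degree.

≈ (50°S, 21°E)

Convert each endpoint to a unit vector on the sphere (x = cos φ cos λ, y = cos φ sin λ, z = sin φ).
The central angle between the endpoints is δ = arccos(p₁·p₂) ≈ 2.649 rad (151.8°). The total great-circle distance is δ·R ≈ 2.649 × 3959 ≈ 10488 mi, so the target fraction is f = 4000/10488 ≈ 0.381.
Interpolate at f ≈ 0.381 with slerp weights a = sin((1−f)δ)/sin δ ≈ 2.111, b = sin(fδ)/sin δ ≈ 1.792.
p = a·p₁ + b·p₂ ≈ (0.593, 0.231, -0.771); φ = arcsin(p_z) ≈ -50.45°, λ = atan2(p_y, p_x) ≈ 21.30°.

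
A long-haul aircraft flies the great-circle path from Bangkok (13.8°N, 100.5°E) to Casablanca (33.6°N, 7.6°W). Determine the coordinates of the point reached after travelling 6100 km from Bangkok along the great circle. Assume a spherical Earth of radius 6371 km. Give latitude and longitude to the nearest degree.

Convert each endpoint to a unit vector on the sphere (x = cos φ cos λ, y = cos φ sin λ, z = sin φ).
The central angle between the endpoints is δ = arccos(p₁·p₂) ≈ 1.690 rad (96.9°). The total great-circle distance is δ·R ≈ 1.690 × 6371 ≈ 10769 km, so the target fraction is f = 6100/10769 ≈ 0.566.
Interpolate at f ≈ 0.566 with slerp weights a = sin((1−f)δ)/sin δ ≈ 0.674, b = sin(fδ)/sin δ ≈ 0.824.
p = a·p₁ + b·p₂ ≈ (0.561, 0.553, 0.617); φ = arcsin(p_z) ≈ 38.06°, λ = atan2(p_y, p_x) ≈ 44.59°.

≈ 38°N, 45°E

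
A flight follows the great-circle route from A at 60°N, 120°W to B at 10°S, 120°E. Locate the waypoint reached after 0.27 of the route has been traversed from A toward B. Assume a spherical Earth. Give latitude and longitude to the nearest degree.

Convert each endpoint to a unit vector on the sphere (x = cos φ cos λ, y = cos φ sin λ, z = sin φ).
The central angle between the endpoints is δ = arccos(p₁·p₂) ≈ 1.979 rad (113.4°).
Interpolate at f = 0.27 with slerp weights a = sin((1−f)δ)/sin δ ≈ 1.081, b = sin(fδ)/sin δ ≈ 0.555.
p = a·p₁ + b·p₂ ≈ (-0.543, 0.005, 0.840); φ = arcsin(p_z) ≈ 57.09°, λ = atan2(p_y, p_x) ≈ 179.46°.

≈ 57°N, 179°E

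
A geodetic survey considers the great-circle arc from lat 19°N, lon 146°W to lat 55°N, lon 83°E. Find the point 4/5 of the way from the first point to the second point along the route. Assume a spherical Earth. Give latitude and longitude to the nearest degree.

Write both endpoints as unit vectors p₁, p₂ with components (cos φ cos λ, cos φ sin λ, sin φ).
The central angle between the endpoints is δ = arccos(p₁·p₂) ≈ 1.660 rad (95.1°).
Interpolate at f = 4/5 with slerp weights a = sin((1−f)δ)/sin δ ≈ 0.327, b = sin(fδ)/sin δ ≈ 0.975.
p = a·p₁ + b·p₂ ≈ (-0.188, 0.382, 0.905); φ = arcsin(p_z) ≈ 64.80°, λ = atan2(p_y, p_x) ≈ 116.26°.

≈ lat 65°N, lon 116°E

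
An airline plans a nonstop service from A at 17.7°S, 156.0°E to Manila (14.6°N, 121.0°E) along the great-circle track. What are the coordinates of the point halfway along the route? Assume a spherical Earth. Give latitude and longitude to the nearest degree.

Convert each endpoint to a unit vector on the sphere (x = cos φ cos λ, y = cos φ sin λ, z = sin φ).
The central angle between the endpoints is δ = arccos(p₁·p₂) ≈ 0.825 rad (47.3°).
Interpolate at f = 1/2 with slerp weights a = sin((1−f)δ)/sin δ ≈ 0.546, b = sin(fδ)/sin δ ≈ 0.546.
p = a·p₁ + b·p₂ ≈ (-0.747, 0.664, -0.028); φ = arcsin(p_z) ≈ -1.63°, λ = atan2(p_y, p_x) ≈ 138.36°.

≈ 2°S, 138°E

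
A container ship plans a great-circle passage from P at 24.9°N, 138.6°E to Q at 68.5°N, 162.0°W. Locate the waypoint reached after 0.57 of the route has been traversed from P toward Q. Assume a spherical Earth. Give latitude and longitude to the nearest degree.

≈ 53°N, 158°E

The haversine formula gives a central angle δ ≈ 0.975 rad (55.9°) between the endpoints.
Interpolate at f = 0.57 with slerp weights a = sin((1−f)δ)/sin δ ≈ 0.492, b = sin(fδ)/sin δ ≈ 0.637.
p = a·p₁ + b·p₂ ≈ (-0.557, 0.223, 0.800); φ = arcsin(p_z) ≈ 53.15°, λ = atan2(p_y, p_x) ≈ 158.19°.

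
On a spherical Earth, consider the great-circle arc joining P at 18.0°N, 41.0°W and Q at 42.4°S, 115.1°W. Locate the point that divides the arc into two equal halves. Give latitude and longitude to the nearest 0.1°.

≈ 15.1°S, 72.6°W

Write both endpoints as unit vectors p₁, p₂ with components (cos φ cos λ, cos φ sin λ, sin φ).
The central angle between the endpoints is δ = arccos(p₁·p₂) ≈ 1.587 rad (90.9°).
Interpolate at f = 1/2 with slerp weights a = sin((1−f)δ)/sin δ ≈ 0.713, b = sin(fδ)/sin δ ≈ 0.713.
p = a·p₁ + b·p₂ ≈ (0.288, -0.921, -0.260); φ = arcsin(p_z) ≈ -15.09°, λ = atan2(p_y, p_x) ≈ -72.62°.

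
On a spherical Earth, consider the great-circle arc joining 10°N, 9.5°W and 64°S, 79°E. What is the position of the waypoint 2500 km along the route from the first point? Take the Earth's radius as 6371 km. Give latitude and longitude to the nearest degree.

≈ 10°S, 0°E

Convert each endpoint to a unit vector on the sphere (x = cos φ cos λ, y = cos φ sin λ, z = sin φ).
The central angle between the endpoints is δ = arccos(p₁·p₂) ≈ 1.716 rad (98.3°). The total great-circle distance is δ·R ≈ 1.716 × 6371 ≈ 10933 km, so the target fraction is f = 2500/10933 ≈ 0.229.
Interpolate at f ≈ 0.229 with slerp weights a = sin((1−f)δ)/sin δ ≈ 0.980, b = sin(fδ)/sin δ ≈ 0.386.
p = a·p₁ + b·p₂ ≈ (0.984, 0.007, -0.177); φ = arcsin(p_z) ≈ -10.21°, λ = atan2(p_y, p_x) ≈ 0.41°.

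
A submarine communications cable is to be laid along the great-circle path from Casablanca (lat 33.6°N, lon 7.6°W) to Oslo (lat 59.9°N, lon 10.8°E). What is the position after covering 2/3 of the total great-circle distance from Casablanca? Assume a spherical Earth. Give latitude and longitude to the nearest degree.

≈ lat 51°N, lon 2°E

Convert each endpoint to a unit vector on the sphere (x = cos φ cos λ, y = cos φ sin λ, z = sin φ).
The central angle between the endpoints is δ = arccos(p₁·p₂) ≈ 0.505 rad (28.9°).
Interpolate at f = 2/3 with slerp weights a = sin((1−f)δ)/sin δ ≈ 0.346, b = sin(fδ)/sin δ ≈ 0.683.
p = a·p₁ + b·p₂ ≈ (0.622, 0.026, 0.782); φ = arcsin(p_z) ≈ 51.48°, λ = atan2(p_y, p_x) ≈ 2.39°.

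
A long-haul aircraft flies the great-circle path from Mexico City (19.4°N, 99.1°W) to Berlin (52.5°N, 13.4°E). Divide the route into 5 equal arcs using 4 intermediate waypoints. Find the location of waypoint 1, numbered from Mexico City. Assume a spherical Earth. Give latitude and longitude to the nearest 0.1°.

≈ (33.4°N, 87.4°W)

Write both endpoints as unit vectors p₁, p₂ with components (cos φ cos λ, cos φ sin λ, sin φ).
The central angle between the endpoints is δ = arccos(p₁·p₂) ≈ 1.527 rad (87.5°).
Interpolate at f = 1/5 with slerp weights a = sin((1−f)δ)/sin δ ≈ 0.941, b = sin(fδ)/sin δ ≈ 0.301.
p = a·p₁ + b·p₂ ≈ (0.038, -0.834, 0.551); φ = arcsin(p_z) ≈ 33.45°, λ = atan2(p_y, p_x) ≈ -87.40°.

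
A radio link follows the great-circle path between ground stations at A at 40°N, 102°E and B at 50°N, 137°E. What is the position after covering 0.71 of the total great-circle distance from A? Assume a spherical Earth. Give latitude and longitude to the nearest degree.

≈ 48°N, 126°E

Write both endpoints as unit vectors p₁, p₂ with components (cos φ cos λ, cos φ sin λ, sin φ).
The central angle between the endpoints is δ = arccos(p₁·p₂) ≈ 0.461 rad (26.4°).
Interpolate at f = 0.71 with slerp weights a = sin((1−f)δ)/sin δ ≈ 0.300, b = sin(fδ)/sin δ ≈ 0.723.
p = a·p₁ + b·p₂ ≈ (-0.387, 0.541, 0.746); φ = arcsin(p_z) ≈ 48.26°, λ = atan2(p_y, p_x) ≈ 125.59°.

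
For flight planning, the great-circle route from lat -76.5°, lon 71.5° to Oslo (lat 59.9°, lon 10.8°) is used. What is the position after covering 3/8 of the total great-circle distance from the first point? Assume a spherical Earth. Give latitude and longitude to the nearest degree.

≈ lat -27°, lon 32°

Write both endpoints as unit vectors p₁, p₂ with components (cos φ cos λ, cos φ sin λ, sin φ).
The central angle between the endpoints is δ = arccos(p₁·p₂) ≈ 2.472 rad (141.6°).
Interpolate at f = 3/8 with slerp weights a = sin((1−f)δ)/sin δ ≈ 1.610, b = sin(fδ)/sin δ ≈ 1.288.
p = a·p₁ + b·p₂ ≈ (0.754, 0.478, -0.451); φ = arcsin(p_z) ≈ -26.82°, λ = atan2(p_y, p_x) ≈ 32.35°.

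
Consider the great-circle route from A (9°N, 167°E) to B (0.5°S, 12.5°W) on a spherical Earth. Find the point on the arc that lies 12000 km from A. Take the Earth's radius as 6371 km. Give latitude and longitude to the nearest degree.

Convert each endpoint to a unit vector on the sphere (x = cos φ cos λ, y = cos φ sin λ, z = sin φ).
The central angle between the endpoints is δ = arccos(p₁·p₂) ≈ 2.993 rad (171.5°). The total great-circle distance is δ·R ≈ 2.993 × 6371 ≈ 19068 km, so the target fraction is f = 12000/19068 ≈ 0.629.
Interpolate at f ≈ 0.629 with slerp weights a = sin((1−f)δ)/sin δ ≈ 6.048, b = sin(fδ)/sin δ ≈ 6.426.
p = a·p₁ + b·p₂ ≈ (0.453, -0.047, 0.890); φ = arcsin(p_z) ≈ 62.88°, λ = atan2(p_y, p_x) ≈ -5.93°.

≈ (63°N, 6°W)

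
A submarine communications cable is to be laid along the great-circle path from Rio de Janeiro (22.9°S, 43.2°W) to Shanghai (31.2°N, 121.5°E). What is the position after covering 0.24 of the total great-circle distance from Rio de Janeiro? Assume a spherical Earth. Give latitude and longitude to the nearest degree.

Convert each endpoint to a unit vector on the sphere (x = cos φ cos λ, y = cos φ sin λ, z = sin φ).
The central angle between the endpoints is δ = arccos(p₁·p₂) ≈ 2.864 rad (164.1°).
Interpolate at f = 0.24 with slerp weights a = sin((1−f)δ)/sin δ ≈ 2.996, b = sin(fδ)/sin δ ≈ 2.312.
p = a·p₁ + b·p₂ ≈ (0.979, -0.203, 0.032); φ = arcsin(p_z) ≈ 1.82°, λ = atan2(p_y, p_x) ≈ -11.73°.

≈ 2°N, 12°W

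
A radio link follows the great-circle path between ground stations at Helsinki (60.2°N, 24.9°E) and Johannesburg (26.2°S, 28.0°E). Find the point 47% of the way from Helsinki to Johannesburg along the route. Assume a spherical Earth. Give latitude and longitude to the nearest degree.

≈ 20°N, 27°E

From cos δ = sin φ₁ sin φ₂ + cos φ₁ cos φ₂ cos Δλ, the central angle is δ ≈ 1.509 rad (86.4°).
Interpolate at f = 0.47 with slerp weights a = sin((1−f)δ)/sin δ ≈ 0.718, b = sin(fδ)/sin δ ≈ 0.652.
p = a·p₁ + b·p₂ ≈ (0.841, 0.425, 0.335); φ = arcsin(p_z) ≈ 19.60°, λ = atan2(p_y, p_x) ≈ 26.83°.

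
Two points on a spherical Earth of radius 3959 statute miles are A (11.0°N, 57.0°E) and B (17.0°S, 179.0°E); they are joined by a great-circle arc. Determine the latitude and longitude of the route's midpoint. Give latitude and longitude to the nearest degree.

Convert each endpoint to a unit vector on the sphere (x = cos φ cos λ, y = cos φ sin λ, z = sin φ).
The central angle between the endpoints is δ = arccos(p₁·p₂) ≈ 2.157 rad (123.6°).
Interpolate at f = 1/2 with slerp weights a = sin((1−f)δ)/sin δ ≈ 1.058, b = sin(fδ)/sin δ ≈ 1.058.
p = a·p₁ + b·p₂ ≈ (-0.446, 0.889, -0.107); φ = arcsin(p_z) ≈ -6.17°, λ = atan2(p_y, p_x) ≈ 116.65°.

≈ (6°S, 117°E)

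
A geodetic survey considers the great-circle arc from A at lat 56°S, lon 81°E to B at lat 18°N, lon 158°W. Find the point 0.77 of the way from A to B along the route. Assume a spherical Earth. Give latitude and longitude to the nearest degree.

The haversine formula gives a central angle δ ≈ 2.130 rad (122.0°) between the endpoints.
Interpolate at f = 0.77 with slerp weights a = sin((1−f)δ)/sin δ ≈ 0.555, b = sin(fδ)/sin δ ≈ 1.177.
p = a·p₁ + b·p₂ ≈ (-0.989, -0.113, -0.096); φ = arcsin(p_z) ≈ -5.53°, λ = atan2(p_y, p_x) ≈ -173.50°.

≈ lat 6°S, lon 173°W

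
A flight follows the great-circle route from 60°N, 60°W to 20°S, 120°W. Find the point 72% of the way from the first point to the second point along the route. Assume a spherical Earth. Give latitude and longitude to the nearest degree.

Write both endpoints as unit vectors p₁, p₂ with components (cos φ cos λ, cos φ sin λ, sin φ).
The central angle between the endpoints is δ = arccos(p₁·p₂) ≈ 1.632 rad (93.5°).
Interpolate at f = 0.72 with slerp weights a = sin((1−f)δ)/sin δ ≈ 0.442, b = sin(fδ)/sin δ ≈ 0.924.
p = a·p₁ + b·p₂ ≈ (-0.324, -0.944, 0.067); φ = arcsin(p_z) ≈ 3.82°, λ = atan2(p_y, p_x) ≈ -108.94°.

≈ 4°N, 109°W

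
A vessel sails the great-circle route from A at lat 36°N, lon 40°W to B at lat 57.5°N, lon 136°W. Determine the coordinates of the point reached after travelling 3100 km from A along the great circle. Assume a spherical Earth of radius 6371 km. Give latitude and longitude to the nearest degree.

From cos δ = sin φ₁ sin φ₂ + cos φ₁ cos φ₂ cos Δλ, the central angle is δ ≈ 1.104 rad (63.2°). The total great-circle distance is δ·R ≈ 1.104 × 6371 ≈ 7032 km, so the target fraction is f = 3100/7032 ≈ 0.441.
Interpolate at f ≈ 0.441 with slerp weights a = sin((1−f)δ)/sin δ ≈ 0.648, b = sin(fδ)/sin δ ≈ 0.524.
p = a·p₁ + b·p₂ ≈ (0.199, -0.533, 0.823); φ = arcsin(p_z) ≈ 55.35°, λ = atan2(p_y, p_x) ≈ -69.49°.

≈ lat 55°N, lon 69°W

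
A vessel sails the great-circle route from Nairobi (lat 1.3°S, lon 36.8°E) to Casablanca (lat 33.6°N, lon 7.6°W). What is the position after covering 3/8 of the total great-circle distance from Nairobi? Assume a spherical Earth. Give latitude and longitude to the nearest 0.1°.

≈ lat 12.8°N, lon 22.0°E

Write both endpoints as unit vectors p₁, p₂ with components (cos φ cos λ, cos φ sin λ, sin φ).
The central angle between the endpoints is δ = arccos(p₁·p₂) ≈ 0.949 rad (54.4°).
Interpolate at f = 3/8 with slerp weights a = sin((1−f)δ)/sin δ ≈ 0.688, b = sin(fδ)/sin δ ≈ 0.429.
p = a·p₁ + b·p₂ ≈ (0.904, 0.365, 0.222); φ = arcsin(p_z) ≈ 12.80°, λ = atan2(p_y, p_x) ≈ 21.96°.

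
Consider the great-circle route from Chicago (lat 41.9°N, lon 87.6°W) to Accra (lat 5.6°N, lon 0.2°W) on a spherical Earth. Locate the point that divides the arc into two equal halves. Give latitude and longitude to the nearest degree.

≈ lat 31°N, lon 36°W

Write both endpoints as unit vectors p₁, p₂ with components (cos φ cos λ, cos φ sin λ, sin φ).
The central angle between the endpoints is δ = arccos(p₁·p₂) ≈ 1.472 rad (84.3°).
Interpolate at f = 1/2 with slerp weights a = sin((1−f)δ)/sin δ ≈ 0.675, b = sin(fδ)/sin δ ≈ 0.675.
p = a·p₁ + b·p₂ ≈ (0.692, -0.504, 0.516); φ = arcsin(p_z) ≈ 31.09°, λ = atan2(p_y, p_x) ≈ -36.05°.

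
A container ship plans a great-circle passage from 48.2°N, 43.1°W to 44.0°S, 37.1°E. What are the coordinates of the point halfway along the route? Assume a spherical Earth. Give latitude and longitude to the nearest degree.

≈ 3°N, 1°W

Write both endpoints as unit vectors p₁, p₂ with components (cos φ cos λ, cos φ sin λ, sin φ).
The central angle between the endpoints is δ = arccos(p₁·p₂) ≈ 2.022 rad (115.9°).
Interpolate at f = 1/2 with slerp weights a = sin((1−f)δ)/sin δ ≈ 0.942, b = sin(fδ)/sin δ ≈ 0.942.
p = a·p₁ + b·p₂ ≈ (0.999, -0.020, 0.048); φ = arcsin(p_z) ≈ 2.74°, λ = atan2(p_y, p_x) ≈ -1.16°.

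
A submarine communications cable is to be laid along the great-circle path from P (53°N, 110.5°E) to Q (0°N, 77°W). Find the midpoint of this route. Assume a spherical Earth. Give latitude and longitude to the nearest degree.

≈ (63°N, 88°W)

Convert each endpoint to a unit vector on the sphere (x = cos φ cos λ, y = cos φ sin λ, z = sin φ).
The central angle between the endpoints is δ = arccos(p₁·p₂) ≈ 2.210 rad (126.6°).
Interpolate at f = 1/2 with slerp weights a = sin((1−f)δ)/sin δ ≈ 1.113, b = sin(fδ)/sin δ ≈ 1.113.
p = a·p₁ + b·p₂ ≈ (0.016, -0.457, 0.889); φ = arcsin(p_z) ≈ 62.77°, λ = atan2(p_y, p_x) ≈ -88.02°.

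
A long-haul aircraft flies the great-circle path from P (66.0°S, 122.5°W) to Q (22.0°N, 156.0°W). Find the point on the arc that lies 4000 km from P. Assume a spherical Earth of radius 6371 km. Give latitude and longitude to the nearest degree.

≈ (32°S, 143°W)

Convert each endpoint to a unit vector on the sphere (x = cos φ cos λ, y = cos φ sin λ, z = sin φ).
The central angle between the endpoints is δ = arccos(p₁·p₂) ≈ 1.599 rad (91.6°). The total great-circle distance is δ·R ≈ 1.599 × 6371 ≈ 10184 km, so the target fraction is f = 4000/10184 ≈ 0.393.
Interpolate at f ≈ 0.393 with slerp weights a = sin((1−f)δ)/sin δ ≈ 0.826, b = sin(fδ)/sin δ ≈ 0.588.
p = a·p₁ + b·p₂ ≈ (-0.678, -0.505, -0.534); φ = arcsin(p_z) ≈ -32.28°, λ = atan2(p_y, p_x) ≈ -143.34°.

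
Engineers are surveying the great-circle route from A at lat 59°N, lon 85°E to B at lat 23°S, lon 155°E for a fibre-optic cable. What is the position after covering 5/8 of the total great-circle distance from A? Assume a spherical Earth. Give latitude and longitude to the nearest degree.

≈ lat 10°N, lon 137°E

From cos δ = sin φ₁ sin φ₂ + cos φ₁ cos φ₂ cos Δλ, the central angle is δ ≈ 1.744 rad (99.9°).
Interpolate at f = 5/8 with slerp weights a = sin((1−f)δ)/sin δ ≈ 0.618, b = sin(fδ)/sin δ ≈ 0.900.
p = a·p₁ + b·p₂ ≈ (-0.723, 0.667, 0.178); φ = arcsin(p_z) ≈ 10.24°, λ = atan2(p_y, p_x) ≈ 137.31°.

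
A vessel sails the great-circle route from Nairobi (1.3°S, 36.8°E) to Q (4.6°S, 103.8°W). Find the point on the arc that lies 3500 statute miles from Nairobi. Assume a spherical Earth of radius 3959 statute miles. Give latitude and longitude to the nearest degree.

Convert each endpoint to a unit vector on the sphere (x = cos φ cos λ, y = cos φ sin λ, z = sin φ).
The central angle between the endpoints is δ = arccos(p₁·p₂) ≈ 2.447 rad (140.2°). The total great-circle distance is δ·R ≈ 2.447 × 3959 ≈ 9687 mi, so the target fraction is f = 3500/9687 ≈ 0.361.
Interpolate at f ≈ 0.361 with slerp weights a = sin((1−f)δ)/sin δ ≈ 1.562, b = sin(fδ)/sin δ ≈ 1.208.
p = a·p₁ + b·p₂ ≈ (0.963, -0.234, -0.132); φ = arcsin(p_z) ≈ -7.60°, λ = atan2(p_y, p_x) ≈ -13.65°.

≈ (8°S, 14°W)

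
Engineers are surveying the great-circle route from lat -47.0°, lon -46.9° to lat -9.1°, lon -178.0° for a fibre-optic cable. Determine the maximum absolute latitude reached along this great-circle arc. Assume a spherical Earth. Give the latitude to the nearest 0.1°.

The great circle lies in the plane with unit normal n̂ = (p₁ × p₂)/|p₁ × p₂|.
Here n̂_z ≈ -0.537; the vertex latitude is φ_max = arccos|n̂_z| ≈ 57.5°.
Check via Clairaut: cos φ_max = |cos φ₁| · sin C = cos(47.0°)·sin(128.1°) ≈ 0.537, again giving ≈ 57.5°.

≈ -57.5°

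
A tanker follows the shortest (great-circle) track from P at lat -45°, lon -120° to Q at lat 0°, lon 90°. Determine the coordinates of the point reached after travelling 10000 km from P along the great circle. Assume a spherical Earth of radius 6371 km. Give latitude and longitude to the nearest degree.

≈ lat -33°, lon 109°

Convert each endpoint to a unit vector on the sphere (x = cos φ cos λ, y = cos φ sin λ, z = sin φ).
The central angle between the endpoints is δ = arccos(p₁·p₂) ≈ 2.230 rad (127.8°). The total great-circle distance is δ·R ≈ 2.230 × 6371 ≈ 14206 km, so the target fraction is f = 10000/14206 ≈ 0.704.
Interpolate at f ≈ 0.704 with slerp weights a = sin((1−f)δ)/sin δ ≈ 0.776, b = sin(fδ)/sin δ ≈ 1.265.
p = a·p₁ + b·p₂ ≈ (-0.274, 0.790, -0.549); φ = arcsin(p_z) ≈ -33.27°, λ = atan2(p_y, p_x) ≈ 109.15°.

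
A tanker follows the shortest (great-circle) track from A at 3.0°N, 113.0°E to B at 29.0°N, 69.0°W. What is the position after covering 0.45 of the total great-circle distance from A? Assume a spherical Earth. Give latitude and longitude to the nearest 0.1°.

≈ 69.3°N, 121.6°E

Convert each endpoint to a unit vector on the sphere (x = cos φ cos λ, y = cos φ sin λ, z = sin φ).
The central angle between the endpoints is δ = arccos(p₁·p₂) ≈ 2.582 rad (147.9°).
Interpolate at f = 0.45 with slerp weights a = sin((1−f)δ)/sin δ ≈ 1.863, b = sin(fδ)/sin δ ≈ 1.729.
p = a·p₁ + b·p₂ ≈ (-0.185, 0.301, 0.936); φ = arcsin(p_z) ≈ 69.33°, λ = atan2(p_y, p_x) ≈ 121.60°.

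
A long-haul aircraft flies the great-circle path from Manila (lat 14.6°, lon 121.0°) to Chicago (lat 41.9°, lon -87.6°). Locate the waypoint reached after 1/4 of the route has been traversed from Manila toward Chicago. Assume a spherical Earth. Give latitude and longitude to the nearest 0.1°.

≈ lat 40.9°, lon 136.1°

The haversine formula gives a central angle δ ≈ 2.053 rad (117.6°) between the endpoints.
Interpolate at f = 1/4 with slerp weights a = sin((1−f)δ)/sin δ ≈ 1.128, b = sin(fδ)/sin δ ≈ 0.554.
p = a·p₁ + b·p₂ ≈ (-0.545, 0.524, 0.655); φ = arcsin(p_z) ≈ 40.89°, λ = atan2(p_y, p_x) ≈ 136.15°.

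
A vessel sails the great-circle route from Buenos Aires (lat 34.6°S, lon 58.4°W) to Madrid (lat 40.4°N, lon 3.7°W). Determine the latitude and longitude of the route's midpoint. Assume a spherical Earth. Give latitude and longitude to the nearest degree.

From cos δ = sin φ₁ sin φ₂ + cos φ₁ cos φ₂ cos Δλ, the central angle is δ ≈ 1.577 rad (90.3°).
Interpolate at f = 1/2 with slerp weights a = sin((1−f)δ)/sin δ ≈ 0.709, b = sin(fδ)/sin δ ≈ 0.709.
p = a·p₁ + b·p₂ ≈ (0.845, -0.532, 0.057); φ = arcsin(p_z) ≈ 3.26°, λ = atan2(p_y, p_x) ≈ -32.20°.

≈ lat 3°N, lon 32°W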